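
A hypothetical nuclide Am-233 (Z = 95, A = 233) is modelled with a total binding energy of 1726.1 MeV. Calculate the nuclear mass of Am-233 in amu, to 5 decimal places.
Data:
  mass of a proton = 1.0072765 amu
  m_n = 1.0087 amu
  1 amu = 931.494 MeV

Mass defect = 1726.1 MeV / (931.494 MeV/amu) = 1.8530447 amu
Constituent mass = 95(1.0072765) + 138(1.0087) = 234.8918675 amu
Nuclear mass = 234.8918675 − 1.8530447 = 233.0388228 amu ≈ 233.03882 amu (to 5 decimal places)

233.03882 amu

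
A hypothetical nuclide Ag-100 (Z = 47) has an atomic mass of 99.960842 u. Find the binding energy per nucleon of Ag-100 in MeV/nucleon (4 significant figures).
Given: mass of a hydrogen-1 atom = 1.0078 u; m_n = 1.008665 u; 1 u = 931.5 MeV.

8.058 MeV/nucleon

Total constituent mass: 47 × 1.0078 + 53 × 1.008665 = 100.825845 u
The mass defect is 100.825845 − 99.960842 = 0.865003 u.
Binding energy = Δm·c² = 0.865003 × 931.5 MeV/u = 805.750 MeV
Per nucleon: 805.750 / 100 = 8.058 MeV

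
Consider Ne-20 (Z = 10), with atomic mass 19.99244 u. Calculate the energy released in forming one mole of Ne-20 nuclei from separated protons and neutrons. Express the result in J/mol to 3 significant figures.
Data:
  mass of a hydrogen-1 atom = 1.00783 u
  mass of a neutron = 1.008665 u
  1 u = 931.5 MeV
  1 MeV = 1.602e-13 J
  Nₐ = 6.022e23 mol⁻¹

1.55e+13 J/mol

Z = 10, so N = A − Z = 20 − 10 = 10.
Mass of separated nucleons = 10(1.00783) + 10(1.008665) = 10.07830 + 10.086650 = 20.164950 u
The mass defect is 20.164950 − 19.99244 = 0.172510 u.
Binding energy = Δm·c² = 0.172510 × 931.5 MeV/u = 160.693 MeV
Per nucleus in joules: 160.693 MeV × 1.602e-13 J/MeV = 2.5743e-11 J
Per mole: 2.5743e-11 J × 6.022e23 mol⁻¹ = 1.5502e+13 J/mol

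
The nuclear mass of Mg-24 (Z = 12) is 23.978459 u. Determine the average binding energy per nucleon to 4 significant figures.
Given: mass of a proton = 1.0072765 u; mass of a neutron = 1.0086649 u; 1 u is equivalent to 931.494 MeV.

With 12 protons and 12 neutrons (A = 24):
Total constituent mass: 12 × 1.0072765 + 12 × 1.0086649 = 24.1912968 u
The mass defect is 24.1912968 − 23.978459 = 0.2128378 u.
E_B = 0.2128378 × 931.494 = 198.257 MeV
Dividing by A = 24 gives 8.261 MeV per nucleon.

8.261 MeV/nucleon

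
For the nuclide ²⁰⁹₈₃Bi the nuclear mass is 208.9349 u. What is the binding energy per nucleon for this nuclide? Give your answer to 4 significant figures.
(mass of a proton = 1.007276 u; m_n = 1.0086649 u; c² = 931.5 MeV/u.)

Z = 83, so N = A − Z = 209 − 83 = 126.
Σm = 83·m_p + 126·m_n = 83.603908 + 127.0917774 = 210.6956854 u
Mass defect Δm = 210.6956854 − 208.9349 = 1.7607854 u
Converting to energy: 1.7607854 u × 931.5 MeV/u = 1640.17 MeV
BE/A = 1640.17 MeV / 209 = 7.848 MeV/nucleon

7.848 MeV/nucleon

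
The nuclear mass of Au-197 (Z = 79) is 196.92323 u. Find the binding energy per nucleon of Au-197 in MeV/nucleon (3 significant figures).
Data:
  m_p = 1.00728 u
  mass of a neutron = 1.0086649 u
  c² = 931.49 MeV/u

The nucleus contains 79 protons and 197 − 79 = 118 neutrons.
Total constituent mass: 79 × 1.00728 + 118 × 1.0086649 = 198.5975782 u
Δm = 198.5975782 − 196.92323 = 1.6743482 u
E_B = 1.6743482 × 931.49 = 1559.64 MeV
Dividing by A = 197 gives 7.917 MeV per nucleon.

7.92 MeV/nucleon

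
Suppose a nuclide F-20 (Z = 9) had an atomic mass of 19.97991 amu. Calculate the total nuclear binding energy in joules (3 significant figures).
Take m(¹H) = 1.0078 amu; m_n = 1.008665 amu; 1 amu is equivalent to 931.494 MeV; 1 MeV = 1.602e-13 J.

2.77e-11 J

With 9 protons and 11 neutrons (A = 20):
Σm = 9·m(¹H) + 11·m_n = 9.0702 + 11.095315 = 20.165515 amu
The mass defect is 20.165515 − 19.97991 = 0.185605 amu.
Converting to energy: 0.185605 amu × 931.494 MeV/amu = 172.890 MeV
In joules: 172.890 MeV × 1.602e-13 J/MeV = 2.7697e-11 J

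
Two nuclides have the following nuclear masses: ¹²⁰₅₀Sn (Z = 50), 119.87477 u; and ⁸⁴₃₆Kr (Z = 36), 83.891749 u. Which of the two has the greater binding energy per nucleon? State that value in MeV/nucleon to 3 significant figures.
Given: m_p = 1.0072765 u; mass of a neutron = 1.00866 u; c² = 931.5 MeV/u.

⁸⁴₃₆Kr; 8.71 MeV/nucleon

¹²⁰₅₀Sn: Σm = 50(1.0072765) + 70(1.00866) = 120.9700250 u; Δm = 1.0952550 u; E_B = 1020.2 MeV; E_B/A = 8.502 MeV
⁸⁴₃₆Kr: Σm = 36(1.0072765) + 48(1.00866) = 84.6776340 u; Δm = 0.7858850 u; E_B = 732.05 MeV; E_B/A = 8.7149 MeV
⁸⁴₃₆Kr has the higher binding energy per nucleon, so it is the more tightly bound nucleus.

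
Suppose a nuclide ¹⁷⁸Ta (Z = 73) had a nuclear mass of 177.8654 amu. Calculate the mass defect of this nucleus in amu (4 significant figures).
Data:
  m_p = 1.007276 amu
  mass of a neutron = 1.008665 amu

1.576 amu

Σm = 73·m_p + 105·m_n = 73.531148 + 105.909825 = 179.440973 amu
Δm = 179.440973 − 177.8654 = 1.575573 amu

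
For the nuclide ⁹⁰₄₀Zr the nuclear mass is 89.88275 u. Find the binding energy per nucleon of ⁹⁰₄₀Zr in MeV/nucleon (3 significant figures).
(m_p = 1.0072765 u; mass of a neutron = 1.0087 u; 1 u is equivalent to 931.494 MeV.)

8.73 MeV/nucleon

The nucleus contains 40 protons and 90 − 40 = 50 neutrons.
Mass of separated nucleons = 40(1.0072765) + 50(1.0087) = 40.2910600 + 50.4350 = 90.7260600 u
Δm = 90.7260600 − 89.88275 = 0.8433100 u
E_B = 0.8433100 × 931.494 = 785.538 MeV
Per nucleon: 785.538 / 90 = 8.728 MeV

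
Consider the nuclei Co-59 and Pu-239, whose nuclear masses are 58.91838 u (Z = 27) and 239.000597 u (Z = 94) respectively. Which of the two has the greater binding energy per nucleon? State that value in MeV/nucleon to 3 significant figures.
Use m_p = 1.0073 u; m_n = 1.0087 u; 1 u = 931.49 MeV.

Co-59: Σm = 27(1.0073) + 32(1.0087) = 59.4755 u; Δm = 0.55712 u; E_B = 518.95 MeV; E_B/A = 8.796 MeV
Pu-239: Σm = 94(1.0073) + 145(1.0087) = 240.9477 u; Δm = 1.947103 u; E_B = 1813.7 MeV; E_B/A = 7.589 MeV
Co-59 has the higher binding energy per nucleon, so it is the more tightly bound nucleus.

Co-59; 8.80 MeV/nucleon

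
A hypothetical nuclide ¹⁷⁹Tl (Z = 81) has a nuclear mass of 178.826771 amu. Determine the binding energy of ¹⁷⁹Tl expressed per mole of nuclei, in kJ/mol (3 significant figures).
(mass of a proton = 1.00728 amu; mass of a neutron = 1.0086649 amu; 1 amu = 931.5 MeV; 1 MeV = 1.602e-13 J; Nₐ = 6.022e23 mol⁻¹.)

With 81 protons and 98 neutrons (A = 179):
Total constituent mass: 81 × 1.00728 + 98 × 1.0086649 = 180.4388402 amu
Δm = 180.4388402 − 178.826771 = 1.6120692 amu
Converting to energy: 1.6120692 amu × 931.5 MeV/amu = 1501.64 MeV
Per nucleus in joules: 1501.64 MeV × 1.602e-13 J/MeV = 2.4056e-10 J
Per mole: 2.4056e-10 J × 6.022e23 mol⁻¹ = 1.4487e+14 J/mol

1.45e+11 kJ/mol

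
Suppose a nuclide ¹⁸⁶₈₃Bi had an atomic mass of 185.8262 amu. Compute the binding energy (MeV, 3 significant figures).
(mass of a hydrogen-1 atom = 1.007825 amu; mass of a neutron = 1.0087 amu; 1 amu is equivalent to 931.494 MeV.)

Mass of separated nucleons = 83(1.007825) + 103(1.0087) = 83.649475 + 103.8961 = 187.545575 amu
Mass defect Δm = 187.545575 − 185.8262 = 1.719375 amu
Binding energy = Δm·c² = 1.719375 × 931.494 MeV/amu = 1601.59 MeV

1600 MeV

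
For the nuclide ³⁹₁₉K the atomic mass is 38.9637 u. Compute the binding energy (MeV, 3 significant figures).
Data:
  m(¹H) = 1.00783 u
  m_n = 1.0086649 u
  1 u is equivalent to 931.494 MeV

Mass of separated nucleons = 19(1.00783) + 20(1.0086649) = 19.14877 + 20.1732980 = 39.3220680 u
The mass defect is 39.3220680 − 38.9637 = 0.3583680 u.
Binding energy = Δm·c² = 0.3583680 × 931.494 MeV/u = 333.818 MeV

334 MeV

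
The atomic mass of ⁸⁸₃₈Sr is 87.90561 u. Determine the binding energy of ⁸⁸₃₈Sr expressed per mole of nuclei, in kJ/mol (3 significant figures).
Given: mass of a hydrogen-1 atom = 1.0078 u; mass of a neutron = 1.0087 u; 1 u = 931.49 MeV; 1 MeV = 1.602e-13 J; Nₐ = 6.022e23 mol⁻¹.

7.42e+10 kJ/mol

Z = 38, so N = A − Z = 88 − 38 = 50.
Total constituent mass: 38 × 1.0078 + 50 × 1.0087 = 88.7314 u
The mass defect is 88.7314 − 87.90561 = 0.82579 u.
E_B = 0.82579 × 931.49 = 769.215 MeV
Per nucleus in joules: 769.215 MeV × 1.602e-13 J/MeV = 1.2323e-10 J
Per mole: 1.2323e-10 J × 6.022e23 mol⁻¹ = 7.4209e+13 J/mol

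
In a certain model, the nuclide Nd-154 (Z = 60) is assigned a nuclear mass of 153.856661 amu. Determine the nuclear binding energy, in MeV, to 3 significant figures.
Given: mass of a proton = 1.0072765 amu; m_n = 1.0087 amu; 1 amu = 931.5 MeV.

1300 MeV

Z = 60, so N = A − Z = 154 − 60 = 94.
Total constituent mass: 60 × 1.0072765 + 94 × 1.0087 = 155.2543900 amu
Mass defect Δm = 155.2543900 − 153.856661 = 1.3977290 amu
Binding energy = Δm·c² = 1.3977290 × 931.5 MeV/amu = 1301.98 MeV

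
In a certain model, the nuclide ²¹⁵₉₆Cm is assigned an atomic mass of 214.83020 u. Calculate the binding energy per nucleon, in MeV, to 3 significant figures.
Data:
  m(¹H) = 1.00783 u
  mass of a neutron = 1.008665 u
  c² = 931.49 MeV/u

Mass of separated nucleons = 96(1.00783) + 119(1.008665) = 96.75168 + 120.031135 = 216.782815 u
Mass defect Δm = 216.782815 − 214.83020 = 1.952615 u
Binding energy = Δm·c² = 1.952615 × 931.49 MeV/u = 1818.84 MeV
BE/A = 1818.84 MeV / 215 = 8.460 MeV/nucleon

8.46 MeV/nucleon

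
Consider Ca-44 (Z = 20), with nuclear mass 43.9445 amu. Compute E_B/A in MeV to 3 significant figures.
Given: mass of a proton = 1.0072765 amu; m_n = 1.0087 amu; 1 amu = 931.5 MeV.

8.68 MeV/nucleon

Σm = 20·m_p + 24·m_n = 20.1455300 + 24.2088 = 44.3543300 amu
The mass defect is 44.3543300 − 43.9445 = 0.4098300 amu.
Converting to energy: 0.4098300 amu × 931.5 MeV/amu = 381.757 MeV
Per nucleon: 381.757 / 44 = 8.676 MeV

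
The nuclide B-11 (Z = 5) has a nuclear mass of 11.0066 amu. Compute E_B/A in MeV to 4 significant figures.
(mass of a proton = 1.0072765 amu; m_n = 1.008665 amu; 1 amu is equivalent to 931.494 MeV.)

The nucleus contains 5 protons and 11 − 5 = 6 neutrons.
Total constituent mass: 5 × 1.0072765 + 6 × 1.008665 = 11.0883725 amu
Δm = 11.0883725 − 11.0066 = 0.0817725 amu
Converting to energy: 0.0817725 amu × 931.494 MeV/amu = 76.1706 MeV
BE/A = 76.1706 MeV / 11 = 6.925 MeV/nucleon

6.925 MeV/nucleon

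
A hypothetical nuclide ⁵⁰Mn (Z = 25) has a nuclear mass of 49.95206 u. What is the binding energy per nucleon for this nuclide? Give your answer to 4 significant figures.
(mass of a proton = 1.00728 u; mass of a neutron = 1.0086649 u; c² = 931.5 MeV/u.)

8.319 MeV/nucleon

Total constituent mass: 25 × 1.00728 + 25 × 1.0086649 = 50.3986225 u
Mass defect Δm = 50.3986225 − 49.95206 = 0.4465625 u
Binding energy = Δm·c² = 0.4465625 × 931.5 MeV/u = 415.973 MeV
Dividing by A = 50 gives 8.319 MeV per nucleon.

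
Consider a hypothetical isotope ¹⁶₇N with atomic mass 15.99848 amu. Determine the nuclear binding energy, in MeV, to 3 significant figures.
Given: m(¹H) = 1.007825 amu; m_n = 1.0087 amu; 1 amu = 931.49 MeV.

125 MeV

The nucleus contains 7 protons and 16 − 7 = 9 neutrons.
Σm = 7·m(¹H) + 9·m_n = 7.054775 + 9.0783 = 16.133075 amu
Δm = 16.133075 − 15.99848 = 0.134595 amu
E_B = 0.134595 × 931.49 = 125.374 MeV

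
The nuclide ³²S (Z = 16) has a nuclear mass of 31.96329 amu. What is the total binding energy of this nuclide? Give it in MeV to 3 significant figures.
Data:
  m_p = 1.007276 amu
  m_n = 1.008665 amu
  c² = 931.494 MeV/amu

272 MeV

Mass of separated nucleons = 16(1.007276) + 16(1.008665) = 16.116416 + 16.138640 = 32.255056 amu
Δm = 32.255056 − 31.96329 = 0.291766 amu
Binding energy = Δm·c² = 0.291766 × 931.494 MeV/amu = 271.778 MeV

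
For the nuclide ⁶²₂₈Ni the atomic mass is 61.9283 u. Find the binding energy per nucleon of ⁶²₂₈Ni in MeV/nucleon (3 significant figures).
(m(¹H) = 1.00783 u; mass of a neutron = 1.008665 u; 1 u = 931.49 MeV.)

Z = 28, so N = A − Z = 62 − 28 = 34.
Σm = 28·m(¹H) + 34·m_n = 28.21924 + 34.294610 = 62.513850 u
Mass defect Δm = 62.513850 − 61.9283 = 0.585550 u
Binding energy = Δm·c² = 0.585550 × 931.49 MeV/u = 545.434 MeV
Dividing by A = 62 gives 8.797 MeV per nucleon.

8.80 MeV/nucleon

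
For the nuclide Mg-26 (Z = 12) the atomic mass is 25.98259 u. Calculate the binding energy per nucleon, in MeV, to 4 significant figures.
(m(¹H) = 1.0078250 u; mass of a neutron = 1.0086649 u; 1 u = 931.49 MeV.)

Σm = 12·m(¹H) + 14·m_n = 12.0939000 + 14.1213086 = 26.2152086 u
Mass defect Δm = 26.2152086 − 25.98259 = 0.2326186 u
Converting to energy: 0.2326186 u × 931.49 MeV/u = 216.682 MeV
BE/A = 216.682 MeV / 26 = 8.334 MeV/nucleon

8.334 MeV/nucleon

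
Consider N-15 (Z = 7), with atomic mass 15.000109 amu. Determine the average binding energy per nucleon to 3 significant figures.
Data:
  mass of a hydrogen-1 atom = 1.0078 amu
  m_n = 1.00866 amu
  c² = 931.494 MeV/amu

Z = 7, so N = A − Z = 15 − 7 = 8.
Total constituent mass: 7 × 1.0078 + 8 × 1.00866 = 15.12388 amu
Δm = 15.12388 − 15.000109 = 0.123771 amu
E_B = 0.123771 × 931.494 = 115.292 MeV
Per nucleon: 115.292 / 15 = 7.686 MeV

7.69 MeV/nucleon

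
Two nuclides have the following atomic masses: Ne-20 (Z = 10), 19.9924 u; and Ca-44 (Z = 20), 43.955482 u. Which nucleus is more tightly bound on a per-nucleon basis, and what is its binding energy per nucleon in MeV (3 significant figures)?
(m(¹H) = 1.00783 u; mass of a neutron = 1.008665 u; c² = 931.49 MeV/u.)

Ca-44; 8.66 MeV/nucleon

Ne-20: Σm = 10(1.00783) + 10(1.008665) = 20.164950 u; Δm = 0.172550 u; E_B = 160.729 MeV; E_B/A = 8.036 MeV
Ca-44: Σm = 20(1.00783) + 24(1.008665) = 44.364560 u; Δm = 0.409078 u; E_B = 381.05 MeV; E_B/A = 8.660 MeV
Ca-44 has the higher binding energy per nucleon, so it is the more tightly bound nucleus.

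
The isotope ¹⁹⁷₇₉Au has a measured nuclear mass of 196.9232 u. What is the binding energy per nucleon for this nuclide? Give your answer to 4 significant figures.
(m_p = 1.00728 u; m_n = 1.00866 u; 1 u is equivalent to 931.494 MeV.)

7.914 MeV/nucleon

Total constituent mass: 79 × 1.00728 + 118 × 1.00866 = 198.59700 u
Mass defect Δm = 198.59700 − 196.9232 = 1.67380 u
Converting to energy: 1.67380 u × 931.494 MeV/u = 1559.13 MeV
Per nucleon: 1559.13 / 197 = 7.914 MeV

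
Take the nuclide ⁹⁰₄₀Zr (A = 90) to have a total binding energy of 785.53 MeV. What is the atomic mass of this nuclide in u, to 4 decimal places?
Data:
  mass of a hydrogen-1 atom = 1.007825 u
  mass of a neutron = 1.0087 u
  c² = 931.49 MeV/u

Mass defect = 785.53 MeV / (931.49 MeV/u) = 0.843305 u
Constituent mass = 40(1.007825) + 50(1.0087) = 90.748000 u
Atomic mass = 90.748000 − 0.843305 = 89.904695 u ≈ 89.9047 u (to 4 decimal places)

89.9047 u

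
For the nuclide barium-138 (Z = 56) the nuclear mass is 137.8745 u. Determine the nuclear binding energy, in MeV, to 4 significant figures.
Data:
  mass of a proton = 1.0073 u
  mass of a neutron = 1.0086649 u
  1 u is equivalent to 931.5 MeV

Σm = 56·m_p + 82·m_n = 56.4088 + 82.7105218 = 139.1193218 u
The mass defect is 139.1193218 − 137.8745 = 1.2448218 u.
E_B = 1.2448218 × 931.5 = 1159.55 MeV

1160 MeV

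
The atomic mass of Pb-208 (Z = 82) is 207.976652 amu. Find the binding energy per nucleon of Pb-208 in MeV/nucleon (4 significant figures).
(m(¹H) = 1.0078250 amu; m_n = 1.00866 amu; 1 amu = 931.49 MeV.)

7.865 MeV/nucleon

Mass of separated nucleons = 82(1.0078250) + 126(1.00866) = 82.6416500 + 127.09116 = 209.7328100 amu
The mass defect is 209.7328100 − 207.976652 = 1.7561580 amu.
E_B = 1.7561580 × 931.49 = 1635.84 MeV
Dividing by A = 208 gives 7.865 MeV per nucleon.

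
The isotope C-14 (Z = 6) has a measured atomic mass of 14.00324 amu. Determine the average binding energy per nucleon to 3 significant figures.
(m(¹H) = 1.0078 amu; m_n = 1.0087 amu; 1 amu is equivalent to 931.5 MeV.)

7.53 MeV/nucleon

With 6 protons and 8 neutrons (A = 14):
Total constituent mass: 6 × 1.0078 + 8 × 1.0087 = 14.1164 amu
The mass defect is 14.1164 − 14.00324 = 0.11316 amu.
Converting to energy: 0.11316 amu × 931.5 MeV/amu = 105.409 MeV
BE/A = 105.409 MeV / 14 = 7.529 MeV/nucleon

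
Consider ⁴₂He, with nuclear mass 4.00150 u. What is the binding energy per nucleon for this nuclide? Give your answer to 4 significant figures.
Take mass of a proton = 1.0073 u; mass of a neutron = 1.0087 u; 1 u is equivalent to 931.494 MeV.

Total constituent mass: 2 × 1.0073 + 2 × 1.0087 = 4.0320 u
Δm = 4.0320 − 4.00150 = 0.03050 u
Converting to energy: 0.03050 u × 931.494 MeV/u = 28.4106 MeV
BE/A = 28.4106 MeV / 4 = 7.103 MeV/nucleon

7.103 MeV/nucleon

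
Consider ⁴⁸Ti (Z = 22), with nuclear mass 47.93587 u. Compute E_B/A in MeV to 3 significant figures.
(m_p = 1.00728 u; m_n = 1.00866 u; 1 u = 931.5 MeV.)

8.72 MeV/nucleon

The nucleus contains 22 protons and 48 − 22 = 26 neutrons.
Total constituent mass: 22 × 1.00728 + 26 × 1.00866 = 48.38532 u
Mass defect Δm = 48.38532 − 47.93587 = 0.44945 u
E_B = 0.44945 × 931.5 = 418.663 MeV
Dividing by A = 48 gives 8.722 MeV per nucleon.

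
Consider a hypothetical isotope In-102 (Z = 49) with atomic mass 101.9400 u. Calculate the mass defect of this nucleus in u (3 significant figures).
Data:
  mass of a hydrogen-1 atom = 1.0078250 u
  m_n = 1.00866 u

0.902 u

The nucleus contains 49 protons and 102 − 49 = 53 neutrons.
Σm = 49·m(¹H) + 53·m_n = 49.3834250 + 53.45898 = 102.8424050 u
Mass defect Δm = 102.8424050 − 101.9400 = 0.9024050 u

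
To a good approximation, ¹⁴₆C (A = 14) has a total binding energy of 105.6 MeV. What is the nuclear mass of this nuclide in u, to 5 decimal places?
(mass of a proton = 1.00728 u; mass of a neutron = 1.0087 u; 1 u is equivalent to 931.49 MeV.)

13.99991 u

Mass defect = 105.6 MeV / (931.49 MeV/u) = 0.1133668 u
Constituent mass = 6(1.00728) + 8(1.0087) = 14.11328 u
Nuclear mass = 14.11328 − 0.1133668 = 13.9999132 u ≈ 13.99991 u (to 5 decimal places)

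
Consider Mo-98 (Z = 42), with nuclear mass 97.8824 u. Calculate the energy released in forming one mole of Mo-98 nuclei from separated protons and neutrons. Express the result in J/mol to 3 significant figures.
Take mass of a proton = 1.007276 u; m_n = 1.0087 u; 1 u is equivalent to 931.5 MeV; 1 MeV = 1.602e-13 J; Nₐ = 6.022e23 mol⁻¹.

Z = 42, so N = A − Z = 98 − 42 = 56.
Mass of separated nucleons = 42(1.007276) + 56(1.0087) = 42.305592 + 56.4872 = 98.792792 u
Mass defect Δm = 98.792792 − 97.8824 = 0.910392 u
E_B = 0.910392 × 931.5 = 848.030 MeV
Per nucleus in joules: 848.030 MeV × 1.602e-13 J/MeV = 1.3585e-10 J
Per mole: 1.3585e-10 J × 6.022e23 mol⁻¹ = 8.1809e+13 J/mol

8.18e+13 J/mol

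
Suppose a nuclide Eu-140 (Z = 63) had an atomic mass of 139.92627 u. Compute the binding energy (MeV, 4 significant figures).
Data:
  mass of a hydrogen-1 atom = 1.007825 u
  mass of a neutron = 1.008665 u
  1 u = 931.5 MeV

1149 MeV

Mass of separated nucleons = 63(1.007825) + 77(1.008665) = 63.492975 + 77.667205 = 141.160180 u
Δm = 141.160180 − 139.92627 = 1.233910 u
Binding energy = Δm·c² = 1.233910 × 931.5 MeV/u = 1149.39 MeV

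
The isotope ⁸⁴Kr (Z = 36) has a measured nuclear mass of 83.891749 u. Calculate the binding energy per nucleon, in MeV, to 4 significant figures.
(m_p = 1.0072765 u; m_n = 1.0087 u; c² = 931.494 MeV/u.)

With 36 protons and 48 neutrons (A = 84):
Mass of separated nucleons = 36(1.0072765) + 48(1.0087) = 36.2619540 + 48.4176 = 84.6795540 u
The mass defect is 84.6795540 − 83.891749 = 0.7878050 u.
Binding energy = Δm·c² = 0.7878050 × 931.494 MeV/u = 733.836 MeV
BE/A = 733.836 MeV / 84 = 8.736 MeV/nucleon

8.736 MeV/nucleon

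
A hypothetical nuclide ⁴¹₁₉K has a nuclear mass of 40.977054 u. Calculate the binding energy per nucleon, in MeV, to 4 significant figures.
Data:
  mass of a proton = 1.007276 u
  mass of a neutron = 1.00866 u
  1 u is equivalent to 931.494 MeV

7.991 MeV/nucleon

Mass of separated nucleons = 19(1.007276) + 22(1.00866) = 19.138244 + 22.19052 = 41.328764 u
Mass defect Δm = 41.328764 − 40.977054 = 0.351710 u
Converting to energy: 0.351710 u × 931.494 MeV/u = 327.616 MeV
Per nucleon: 327.616 / 41 = 7.991 MeV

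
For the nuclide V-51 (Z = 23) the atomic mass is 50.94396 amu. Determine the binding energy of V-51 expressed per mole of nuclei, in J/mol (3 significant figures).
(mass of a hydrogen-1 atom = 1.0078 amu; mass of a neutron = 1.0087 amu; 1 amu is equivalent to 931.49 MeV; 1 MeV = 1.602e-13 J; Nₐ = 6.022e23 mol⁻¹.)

Mass of separated nucleons = 23(1.0078) + 28(1.0087) = 23.1794 + 28.2436 = 51.4230 amu
Mass defect Δm = 51.4230 − 50.94396 = 0.47904 amu
Binding energy = Δm·c² = 0.47904 × 931.49 MeV/amu = 446.221 MeV
Per nucleus in joules: 446.221 MeV × 1.602e-13 J/MeV = 7.1485e-11 J
Per mole: 7.1485e-11 J × 6.022e23 mol⁻¹ = 4.3048e+13 J/mol

4.30e+13 J/mol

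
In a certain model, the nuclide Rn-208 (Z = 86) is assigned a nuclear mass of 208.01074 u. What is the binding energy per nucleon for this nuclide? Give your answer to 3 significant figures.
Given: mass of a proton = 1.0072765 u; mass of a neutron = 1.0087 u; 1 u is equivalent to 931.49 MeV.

The nucleus contains 86 protons and 208 − 86 = 122 neutrons.
Mass of separated nucleons = 86(1.0072765) + 122(1.0087) = 86.6257790 + 123.0614 = 209.6871790 u
Δm = 209.6871790 − 208.01074 = 1.6764390 u
Converting to energy: 1.6764390 u × 931.49 MeV/u = 1561.59 MeV
Dividing by A = 208 gives 7.508 MeV per nucleon.

7.51 MeV/nucleon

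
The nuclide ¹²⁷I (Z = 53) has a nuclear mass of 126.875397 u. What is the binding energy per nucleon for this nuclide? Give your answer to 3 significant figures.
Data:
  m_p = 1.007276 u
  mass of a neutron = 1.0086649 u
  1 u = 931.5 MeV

8.45 MeV/nucleon

Σm = 53·m_p + 74·m_n = 53.385628 + 74.6412026 = 128.0268306 u
Mass defect Δm = 128.0268306 − 126.875397 = 1.1514336 u
E_B = 1.1514336 × 931.5 = 1072.56 MeV
BE/A = 1072.56 MeV / 127 = 8.445 MeV/nucleon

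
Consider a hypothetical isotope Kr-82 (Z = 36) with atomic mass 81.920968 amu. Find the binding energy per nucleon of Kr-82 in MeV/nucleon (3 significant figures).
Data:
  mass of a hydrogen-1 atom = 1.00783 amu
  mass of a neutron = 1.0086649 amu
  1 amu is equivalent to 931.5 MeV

Mass of separated nucleons = 36(1.00783) + 46(1.0086649) = 36.28188 + 46.3985854 = 82.6804654 amu
The mass defect is 82.6804654 − 81.920968 = 0.7594974 amu.
E_B = 0.7594974 × 931.5 = 707.472 MeV
Dividing by A = 82 gives 8.628 MeV per nucleon.

8.63 MeV/nucleon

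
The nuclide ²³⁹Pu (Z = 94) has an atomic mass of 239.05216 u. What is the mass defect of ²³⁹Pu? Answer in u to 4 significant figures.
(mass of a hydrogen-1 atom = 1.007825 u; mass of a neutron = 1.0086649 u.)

Z = 94, so N = A − Z = 239 − 94 = 145.
Σm = 94·m(¹H) + 145·m_n = 94.735550 + 146.2564105 = 240.9919605 u
The mass defect is 240.9919605 − 239.05216 = 1.9398005 u.

1.940 u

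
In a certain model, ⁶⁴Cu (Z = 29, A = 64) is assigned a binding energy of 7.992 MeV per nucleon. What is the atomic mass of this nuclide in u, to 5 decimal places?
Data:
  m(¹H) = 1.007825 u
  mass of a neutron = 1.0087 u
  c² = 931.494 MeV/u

63.98232 u

Total binding energy = 64 × 7.992 = 511.488 MeV
Mass defect = 511.488 MeV / (931.494 MeV/u) = 0.5491050 u
Constituent mass = 29(1.007825) + 35(1.0087) = 64.531425 u
Atomic mass = 64.531425 − 0.5491050 = 63.9823200 u ≈ 63.98232 u (to 5 decimal places)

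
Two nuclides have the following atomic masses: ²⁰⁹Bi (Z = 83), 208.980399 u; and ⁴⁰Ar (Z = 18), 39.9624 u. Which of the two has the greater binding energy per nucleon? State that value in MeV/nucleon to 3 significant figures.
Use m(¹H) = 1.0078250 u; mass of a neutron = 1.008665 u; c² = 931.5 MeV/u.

²⁰⁹Bi: Σm = 83(1.0078250) + 126(1.008665) = 210.7412650 u; Δm = 1.7608660 u; E_B = 1640.2 MeV; E_B/A = 7.848 MeV
⁴⁰Ar: Σm = 18(1.0078250) + 22(1.008665) = 40.3314800 u; Δm = 0.3690800 u; E_B = 343.798 MeV; E_B/A = 8.59495 MeV
⁴⁰Ar has the higher binding energy per nucleon, so it is the more tightly bound nucleus.

⁴⁰Ar; 8.59 MeV/nucleon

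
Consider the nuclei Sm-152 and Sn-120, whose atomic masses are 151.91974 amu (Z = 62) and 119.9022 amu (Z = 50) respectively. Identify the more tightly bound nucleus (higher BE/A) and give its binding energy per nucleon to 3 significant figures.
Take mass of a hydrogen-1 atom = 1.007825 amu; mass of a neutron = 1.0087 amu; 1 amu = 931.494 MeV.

Sn-120; 8.52 MeV/nucleon

Sm-152: Σm = 62(1.007825) + 90(1.0087) = 153.268150 amu; Δm = 1.348410 amu; E_B = 1256.0 MeV; E_B/A = 8.263 MeV
Sn-120: Σm = 50(1.007825) + 70(1.0087) = 121.000250 amu; Δm = 1.098050 amu; E_B = 1022.83 MeV; E_B/A = 8.524 MeV
Sn-120 has the higher binding energy per nucleon, so it is the more tightly bound nucleus.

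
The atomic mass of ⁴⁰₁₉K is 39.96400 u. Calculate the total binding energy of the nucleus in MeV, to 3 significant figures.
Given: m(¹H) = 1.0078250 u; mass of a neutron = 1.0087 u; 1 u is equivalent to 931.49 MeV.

Z = 19, so N = A − Z = 40 − 19 = 21.
Mass of separated nucleons = 19(1.0078250) + 21(1.0087) = 19.1486750 + 21.1827 = 40.3313750 u
Δm = 40.3313750 − 39.96400 = 0.3673750 u
Binding energy = Δm·c² = 0.3673750 × 931.49 MeV/u = 342.206 MeV

342 MeV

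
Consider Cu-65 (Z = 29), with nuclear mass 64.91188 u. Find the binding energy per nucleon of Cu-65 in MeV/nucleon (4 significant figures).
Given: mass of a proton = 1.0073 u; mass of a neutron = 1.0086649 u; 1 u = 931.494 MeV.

Mass of separated nucleons = 29(1.0073) + 36(1.0086649) = 29.2117 + 36.3119364 = 65.5236364 u
Δm = 65.5236364 − 64.91188 = 0.6117564 u
Converting to energy: 0.6117564 u × 931.494 MeV/u = 569.847 MeV
Dividing by A = 65 gives 8.767 MeV per nucleon.

8.767 MeV/nucleon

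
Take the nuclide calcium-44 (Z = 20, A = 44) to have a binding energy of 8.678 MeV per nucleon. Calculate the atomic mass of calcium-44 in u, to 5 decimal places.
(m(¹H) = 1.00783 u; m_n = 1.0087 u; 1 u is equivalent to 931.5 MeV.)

43.95549 u

Total binding energy = 44 × 8.678 = 381.832 MeV
Mass defect = 381.832 MeV / (931.5 MeV/u) = 0.4099109 u
Constituent mass = 20(1.00783) + 24(1.0087) = 44.36540 u
Atomic mass = 44.36540 − 0.4099109 = 43.9554891 u ≈ 43.95549 u (to 5 decimal places)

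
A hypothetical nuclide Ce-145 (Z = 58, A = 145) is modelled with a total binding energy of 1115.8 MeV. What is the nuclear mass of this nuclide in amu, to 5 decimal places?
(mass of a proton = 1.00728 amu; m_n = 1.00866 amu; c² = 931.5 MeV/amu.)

Mass defect = 1115.8 MeV / (931.5 MeV/amu) = 1.1978529 amu
Constituent mass = 58(1.00728) + 87(1.00866) = 146.17566 amu
Nuclear mass = 146.17566 − 1.1978529 = 144.9778071 amu ≈ 144.97781 amu (to 5 decimal places)

144.97781 amu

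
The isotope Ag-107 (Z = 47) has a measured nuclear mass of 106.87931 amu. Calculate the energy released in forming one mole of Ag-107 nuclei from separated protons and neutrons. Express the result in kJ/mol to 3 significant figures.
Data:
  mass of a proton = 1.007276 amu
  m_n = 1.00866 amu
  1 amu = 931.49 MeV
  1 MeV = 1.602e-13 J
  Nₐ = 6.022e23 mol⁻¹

With 47 protons and 60 neutrons (A = 107):
Mass of separated nucleons = 47(1.007276) + 60(1.00866) = 47.341972 + 60.51960 = 107.861572 amu
Δm = 107.861572 − 106.87931 = 0.982262 amu
Converting to energy: 0.982262 amu × 931.49 MeV/amu = 914.967 MeV
Per nucleus in joules: 914.967 MeV × 1.602e-13 J/MeV = 1.4658e-10 J
Per mole: 1.4658e-10 J × 6.022e23 mol⁻¹ = 8.8270e+13 J/mol

8.83e+10 kJ/mol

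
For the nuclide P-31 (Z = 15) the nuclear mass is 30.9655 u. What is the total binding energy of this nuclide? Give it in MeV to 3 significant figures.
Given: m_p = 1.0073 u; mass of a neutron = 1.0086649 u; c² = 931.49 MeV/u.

263 MeV

Mass of separated nucleons = 15(1.0073) + 16(1.0086649) = 15.1095 + 16.1386384 = 31.2481384 u
Δm = 31.2481384 − 30.9655 = 0.2826384 u
E_B = 0.2826384 × 931.49 = 263.275 MeV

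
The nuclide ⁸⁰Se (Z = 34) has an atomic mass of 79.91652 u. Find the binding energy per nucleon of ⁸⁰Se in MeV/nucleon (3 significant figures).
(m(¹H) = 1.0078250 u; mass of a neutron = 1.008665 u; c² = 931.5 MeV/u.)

Total constituent mass: 34 × 1.0078250 + 46 × 1.008665 = 80.6646400 u
Δm = 80.6646400 − 79.91652 = 0.7481200 u
Converting to energy: 0.7481200 u × 931.5 MeV/u = 696.874 MeV
BE/A = 696.874 MeV / 80 = 8.711 MeV/nucleon

8.71 MeV/nucleon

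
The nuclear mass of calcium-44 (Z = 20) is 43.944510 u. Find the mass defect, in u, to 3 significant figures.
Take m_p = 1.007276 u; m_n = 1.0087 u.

0.410 u

The nucleus contains 20 protons and 44 − 20 = 24 neutrons.
Total constituent mass: 20 × 1.007276 + 24 × 1.0087 = 44.354320 u
Δm = 44.354320 − 43.944510 = 0.409810 u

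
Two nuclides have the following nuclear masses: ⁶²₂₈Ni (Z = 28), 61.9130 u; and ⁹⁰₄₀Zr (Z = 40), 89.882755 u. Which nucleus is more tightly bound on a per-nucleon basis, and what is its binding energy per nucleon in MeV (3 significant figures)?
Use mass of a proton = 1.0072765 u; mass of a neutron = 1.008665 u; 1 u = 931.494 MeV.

⁶²₂₈Ni: Σm = 28(1.0072765) + 34(1.008665) = 62.4983520 u; Δm = 0.5853520 u; E_B = 545.25 MeV; E_B/A = 8.794 MeV
⁹⁰₄₀Zr: Σm = 40(1.0072765) + 50(1.008665) = 90.7243100 u; Δm = 0.8415550 u; E_B = 783.90 MeV; E_B/A = 8.710 MeV
⁶²₂₈Ni has the higher binding energy per nucleon, so it is the more tightly bound nucleus.

⁶²₂₈Ni; 8.79 MeV/nucleon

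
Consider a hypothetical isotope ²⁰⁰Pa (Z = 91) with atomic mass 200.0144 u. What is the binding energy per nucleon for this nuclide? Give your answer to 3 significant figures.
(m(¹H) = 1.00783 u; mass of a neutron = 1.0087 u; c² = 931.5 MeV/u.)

7.67 MeV/nucleon

Mass of separated nucleons = 91(1.00783) + 109(1.0087) = 91.71253 + 109.9483 = 201.66083 u
Δm = 201.66083 − 200.0144 = 1.64643 u
Binding energy = Δm·c² = 1.64643 × 931.5 MeV/u = 1533.65 MeV
Per nucleon: 1533.65 / 200 = 7.668 MeV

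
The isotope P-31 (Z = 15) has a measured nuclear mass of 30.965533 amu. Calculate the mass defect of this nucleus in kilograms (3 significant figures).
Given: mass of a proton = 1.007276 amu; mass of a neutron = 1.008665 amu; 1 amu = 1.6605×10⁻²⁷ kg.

With 15 protons and 16 neutrons (A = 31):
Total constituent mass: 15 × 1.007276 + 16 × 1.008665 = 31.247780 amu
Mass defect Δm = 31.247780 − 30.965533 = 0.282247 amu
In SI units: 0.282247 amu × 1.6605×10⁻²⁷ kg/amu = 4.6867e-28 kg

4.69e-28 kg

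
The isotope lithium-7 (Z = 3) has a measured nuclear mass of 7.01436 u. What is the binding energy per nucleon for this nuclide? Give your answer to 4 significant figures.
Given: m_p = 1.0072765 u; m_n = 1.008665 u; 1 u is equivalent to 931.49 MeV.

Total constituent mass: 3 × 1.0072765 + 4 × 1.008665 = 7.0564895 u
Δm = 7.0564895 − 7.01436 = 0.0421295 u
Converting to energy: 0.0421295 u × 931.49 MeV/u = 39.2432 MeV
Per nucleon: 39.2432 / 7 = 5.606 MeV

5.606 MeV/nucleon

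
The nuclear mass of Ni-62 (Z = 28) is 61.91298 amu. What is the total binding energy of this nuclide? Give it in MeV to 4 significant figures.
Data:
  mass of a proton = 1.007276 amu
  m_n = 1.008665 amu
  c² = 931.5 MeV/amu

545.3 MeV

With 28 protons and 34 neutrons (A = 62):
Mass of separated nucleons = 28(1.007276) + 34(1.008665) = 28.203728 + 34.294610 = 62.498338 amu
Δm = 62.498338 − 61.91298 = 0.585358 amu
Converting to energy: 0.585358 amu × 931.5 MeV/amu = 545.261 MeV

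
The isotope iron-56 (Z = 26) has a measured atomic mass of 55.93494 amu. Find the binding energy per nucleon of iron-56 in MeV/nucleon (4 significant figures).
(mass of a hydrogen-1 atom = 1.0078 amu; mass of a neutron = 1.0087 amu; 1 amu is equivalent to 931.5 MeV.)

Z = 26, so N = A − Z = 56 − 26 = 30.
Total constituent mass: 26 × 1.0078 + 30 × 1.0087 = 56.4638 amu
Δm = 56.4638 − 55.93494 = 0.52886 amu
E_B = 0.52886 × 931.5 = 492.633 MeV
Dividing by A = 56 gives 8.797 MeV per nucleon.

8.797 MeV/nucleon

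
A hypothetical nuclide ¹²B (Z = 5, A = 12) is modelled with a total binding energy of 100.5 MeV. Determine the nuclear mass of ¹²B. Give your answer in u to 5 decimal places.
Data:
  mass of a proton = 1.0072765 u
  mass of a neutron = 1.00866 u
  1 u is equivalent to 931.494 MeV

11.98911 u

Mass defect = 100.5 MeV / (931.494 MeV/u) = 0.1078912 u
Constituent mass = 5(1.0072765) + 7(1.00866) = 12.0970025 u
Nuclear mass = 12.0970025 − 0.1078912 = 11.9891113 u ≈ 11.98911 u (to 5 decimal places)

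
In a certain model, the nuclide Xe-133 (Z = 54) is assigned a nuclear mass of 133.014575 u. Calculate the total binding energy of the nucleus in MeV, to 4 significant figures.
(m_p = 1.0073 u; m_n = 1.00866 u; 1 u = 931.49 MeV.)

Z = 54, so N = A − Z = 133 − 54 = 79.
Total constituent mass: 54 × 1.0073 + 79 × 1.00866 = 134.07834 u
Mass defect Δm = 134.07834 − 133.014575 = 1.063765 u
E_B = 1.063765 × 931.49 = 990.886 MeV

990.9 MeV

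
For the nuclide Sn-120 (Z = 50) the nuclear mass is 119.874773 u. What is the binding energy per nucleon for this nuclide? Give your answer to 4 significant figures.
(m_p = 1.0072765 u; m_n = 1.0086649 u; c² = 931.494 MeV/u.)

The nucleus contains 50 protons and 120 − 50 = 70 neutrons.
Mass of separated nucleons = 50(1.0072765) + 70(1.0086649) = 50.3638250 + 70.6065430 = 120.9703680 u
Mass defect Δm = 120.9703680 − 119.874773 = 1.0955950 u
Binding energy = Δm·c² = 1.0955950 × 931.494 MeV/u = 1020.54 MeV
BE/A = 1020.54 MeV / 120 = 8.505 MeV/nucleon

8.505 MeV/nucleon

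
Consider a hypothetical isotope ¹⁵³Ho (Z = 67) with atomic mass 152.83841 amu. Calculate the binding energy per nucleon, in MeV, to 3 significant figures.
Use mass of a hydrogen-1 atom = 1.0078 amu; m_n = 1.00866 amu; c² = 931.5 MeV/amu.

Mass of separated nucleons = 67(1.0078) + 86(1.00866) = 67.5226 + 86.74476 = 154.26736 amu
The mass defect is 154.26736 − 152.83841 = 1.42895 amu.
Converting to energy: 1.42895 amu × 931.5 MeV/amu = 1331.07 MeV
Dividing by A = 153 gives 8.700 MeV per nucleon.

8.70 MeV/nucleon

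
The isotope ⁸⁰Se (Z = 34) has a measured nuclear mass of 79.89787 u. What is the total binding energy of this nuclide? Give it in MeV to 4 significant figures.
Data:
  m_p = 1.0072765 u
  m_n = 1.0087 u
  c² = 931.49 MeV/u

Σm = 34·m_p + 46·m_n = 34.2474010 + 46.4002 = 80.6476010 u
The mass defect is 80.6476010 − 79.89787 = 0.7497310 u.
E_B = 0.7497310 × 931.49 = 698.367 MeV

698.4 MeV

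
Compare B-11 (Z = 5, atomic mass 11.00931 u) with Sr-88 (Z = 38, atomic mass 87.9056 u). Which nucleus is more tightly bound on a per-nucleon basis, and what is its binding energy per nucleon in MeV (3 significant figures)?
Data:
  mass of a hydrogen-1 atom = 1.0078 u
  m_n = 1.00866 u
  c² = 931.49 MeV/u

Sr-88; 8.72 MeV/nucleon

B-11: Σm = 5(1.0078) + 6(1.00866) = 11.09096 u; Δm = 0.08165 u; E_B = 76.056 MeV; E_B/A = 6.914 MeV
Sr-88: Σm = 38(1.0078) + 50(1.00866) = 88.72940 u; Δm = 0.82380 u; E_B = 767.36 MeV; E_B/A = 8.720 MeV
Sr-88 has the higher binding energy per nucleon, so it is the more tightly bound nucleus.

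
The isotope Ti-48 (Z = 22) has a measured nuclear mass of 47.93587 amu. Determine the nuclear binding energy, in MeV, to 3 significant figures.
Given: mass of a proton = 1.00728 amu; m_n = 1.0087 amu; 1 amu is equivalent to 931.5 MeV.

420 MeV

With 22 protons and 26 neutrons (A = 48):
Mass of separated nucleons = 22(1.00728) + 26(1.0087) = 22.16016 + 26.2262 = 48.38636 amu
Δm = 48.38636 − 47.93587 = 0.45049 amu
Converting to energy: 0.45049 amu × 931.5 MeV/amu = 419.631 MeV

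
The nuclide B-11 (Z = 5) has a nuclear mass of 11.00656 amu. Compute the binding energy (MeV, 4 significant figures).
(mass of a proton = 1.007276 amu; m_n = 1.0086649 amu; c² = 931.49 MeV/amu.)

76.20 MeV

Mass of separated nucleons = 5(1.007276) + 6(1.0086649) = 5.036380 + 6.0519894 = 11.0883694 amu
Δm = 11.0883694 − 11.00656 = 0.0818094 amu
Converting to energy: 0.0818094 amu × 931.49 MeV/amu = 76.2046 MeV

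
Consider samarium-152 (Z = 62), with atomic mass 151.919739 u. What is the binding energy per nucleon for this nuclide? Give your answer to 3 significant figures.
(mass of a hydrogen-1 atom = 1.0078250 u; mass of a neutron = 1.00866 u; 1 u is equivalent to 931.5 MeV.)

With 62 protons and 90 neutrons (A = 152):
Mass of separated nucleons = 62(1.0078250) + 90(1.00866) = 62.4851500 + 90.77940 = 153.2645500 u
The mass defect is 153.2645500 − 151.919739 = 1.3448110 u.
Binding energy = Δm·c² = 1.3448110 × 931.5 MeV/u = 1252.69 MeV
Dividing by A = 152 gives 8.241 MeV per nucleon.

8.24 MeV/nucleon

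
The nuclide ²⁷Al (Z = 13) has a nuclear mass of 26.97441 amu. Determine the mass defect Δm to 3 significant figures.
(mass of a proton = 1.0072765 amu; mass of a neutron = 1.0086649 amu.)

The nucleus contains 13 protons and 27 − 13 = 14 neutrons.
Total constituent mass: 13 × 1.0072765 + 14 × 1.0086649 = 27.2159031 amu
Δm = 27.2159031 − 26.97441 = 0.2414931 amu

0.241 amu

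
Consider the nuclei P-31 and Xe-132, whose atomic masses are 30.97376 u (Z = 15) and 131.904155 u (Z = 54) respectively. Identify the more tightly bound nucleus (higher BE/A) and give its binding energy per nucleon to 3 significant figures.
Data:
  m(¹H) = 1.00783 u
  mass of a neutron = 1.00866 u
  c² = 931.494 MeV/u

P-31: Σm = 15(1.00783) + 16(1.00866) = 31.25601 u; Δm = 0.28225 u; E_B = 262.91 MeV; E_B/A = 8.481 MeV
Xe-132: Σm = 54(1.00783) + 78(1.00866) = 133.09830 u; Δm = 1.194145 u; E_B = 1112.3 MeV; E_B/A = 8.427 MeV
P-31 has the higher binding energy per nucleon, so it is the more tightly bound nucleus.

P-31; 8.48 MeV/nucleon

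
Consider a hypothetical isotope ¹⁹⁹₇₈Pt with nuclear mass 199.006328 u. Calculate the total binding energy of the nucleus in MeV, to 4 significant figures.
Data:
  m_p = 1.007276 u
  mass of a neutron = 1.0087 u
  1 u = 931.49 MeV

1503 MeV

The nucleus contains 78 protons and 199 − 78 = 121 neutrons.
Σm = 78·m_p + 121·m_n = 78.567528 + 122.0527 = 200.620228 u
Δm = 200.620228 − 199.006328 = 1.613900 u
E_B = 1.613900 × 931.49 = 1503.33 MeV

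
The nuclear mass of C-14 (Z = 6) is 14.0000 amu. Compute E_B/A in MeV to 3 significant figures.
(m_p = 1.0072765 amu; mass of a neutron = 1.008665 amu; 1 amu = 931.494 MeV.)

7.52 MeV/nucleon

The nucleus contains 6 protons and 14 − 6 = 8 neutrons.
Mass of separated nucleons = 6(1.0072765) + 8(1.008665) = 6.0436590 + 8.069320 = 14.1129790 amu
The mass defect is 14.1129790 − 14.0000 = 0.1129790 amu.
Converting to energy: 0.1129790 amu × 931.494 MeV/amu = 105.239 MeV
Dividing by A = 14 gives 7.517 MeV per nucleon.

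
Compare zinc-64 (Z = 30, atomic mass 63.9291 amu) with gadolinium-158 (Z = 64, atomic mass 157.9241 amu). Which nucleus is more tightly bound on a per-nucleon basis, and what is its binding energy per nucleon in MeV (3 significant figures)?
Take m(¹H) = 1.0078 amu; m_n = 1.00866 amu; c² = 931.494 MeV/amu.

zinc-64: Σm = 30(1.0078) + 34(1.00866) = 64.52844 amu; Δm = 0.59934 amu; E_B = 558.28 MeV; E_B/A = 8.723 MeV
gadolinium-158: Σm = 64(1.0078) + 94(1.00866) = 159.31324 amu; Δm = 1.38914 amu; E_B = 1294.0 MeV; E_B/A = 8.190 MeV
zinc-64 has the higher binding energy per nucleon, so it is the more tightly bound nucleus.

zinc-64; 8.72 MeV/nucleon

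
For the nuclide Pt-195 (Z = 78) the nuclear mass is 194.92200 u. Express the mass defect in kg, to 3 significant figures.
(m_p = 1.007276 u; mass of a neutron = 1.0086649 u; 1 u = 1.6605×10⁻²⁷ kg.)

2.76e-27 kg

Z = 78, so N = A − Z = 195 − 78 = 117.
Mass of separated nucleons = 78(1.007276) + 117(1.0086649) = 78.567528 + 118.0137933 = 196.5813213 u
Mass defect Δm = 196.5813213 − 194.92200 = 1.6593213 u
In SI units: 1.6593213 u × 1.6605×10⁻²⁷ kg/u = 2.7553e-27 kg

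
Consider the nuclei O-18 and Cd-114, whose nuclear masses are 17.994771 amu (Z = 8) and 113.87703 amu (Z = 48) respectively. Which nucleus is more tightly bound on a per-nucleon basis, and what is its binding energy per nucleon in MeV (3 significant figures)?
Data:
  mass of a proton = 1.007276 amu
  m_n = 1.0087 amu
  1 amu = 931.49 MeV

O-18: Σm = 8(1.007276) + 10(1.0087) = 18.145208 amu; Δm = 0.150437 amu; E_B = 140.13 MeV; E_B/A = 7.785 MeV
Cd-114: Σm = 48(1.007276) + 66(1.0087) = 114.923448 amu; Δm = 1.046418 amu; E_B = 974.73 MeV; E_B/A = 8.550 MeV
Cd-114 has the higher binding energy per nucleon, so it is the more tightly bound nucleus.

Cd-114; 8.55 MeV/nucleon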